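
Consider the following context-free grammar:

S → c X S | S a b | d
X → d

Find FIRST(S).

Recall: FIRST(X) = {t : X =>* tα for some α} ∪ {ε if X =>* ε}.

We compute FIRST(S) using the standard algorithm.
FIRST(S) = {c, d}
FIRST(X) = {d}
Therefore, FIRST(S) = {c, d}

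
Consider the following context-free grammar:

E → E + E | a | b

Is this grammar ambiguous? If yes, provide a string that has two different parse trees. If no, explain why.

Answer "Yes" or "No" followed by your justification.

Yes - the string 'b + b + a + b + a + a' has two distinct leftmost derivations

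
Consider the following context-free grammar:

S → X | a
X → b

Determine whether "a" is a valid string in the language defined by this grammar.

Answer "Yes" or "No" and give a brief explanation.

Yes - a valid derivation exists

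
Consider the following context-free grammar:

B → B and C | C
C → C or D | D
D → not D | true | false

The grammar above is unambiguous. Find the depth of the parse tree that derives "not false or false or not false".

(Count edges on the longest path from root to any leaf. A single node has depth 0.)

6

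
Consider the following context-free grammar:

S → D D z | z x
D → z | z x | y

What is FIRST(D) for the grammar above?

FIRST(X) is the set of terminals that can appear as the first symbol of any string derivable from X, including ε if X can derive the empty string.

We compute FIRST(D) using the standard algorithm.
FIRST(D) = {y, z}
FIRST(S) = {y, z}
Therefore, FIRST(D) = {y, z}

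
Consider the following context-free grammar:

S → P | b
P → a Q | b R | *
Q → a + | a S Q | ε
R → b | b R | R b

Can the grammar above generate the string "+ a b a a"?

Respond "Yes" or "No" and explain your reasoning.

No - no valid derivation exists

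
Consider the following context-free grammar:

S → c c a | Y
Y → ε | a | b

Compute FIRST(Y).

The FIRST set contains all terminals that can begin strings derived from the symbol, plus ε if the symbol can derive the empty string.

We compute FIRST(Y) using the standard algorithm.
FIRST(S) = {a, b, c, ε}
FIRST(Y) = {a, b, ε}
Therefore, FIRST(Y) = {a, b, ε}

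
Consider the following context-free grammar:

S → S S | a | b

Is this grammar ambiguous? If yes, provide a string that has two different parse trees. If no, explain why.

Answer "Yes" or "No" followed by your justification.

Yes - the string 'a b b a a' has two distinct leftmost derivations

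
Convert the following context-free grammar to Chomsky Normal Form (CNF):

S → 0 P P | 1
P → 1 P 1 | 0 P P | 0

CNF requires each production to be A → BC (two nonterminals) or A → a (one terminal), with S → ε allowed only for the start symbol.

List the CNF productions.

T0 → 0; S → 1; T1 → 1; P → 0; S → T0 X0; X0 → P P; P → T1 X1; X1 → P T1; P → T0 X2; X2 → P P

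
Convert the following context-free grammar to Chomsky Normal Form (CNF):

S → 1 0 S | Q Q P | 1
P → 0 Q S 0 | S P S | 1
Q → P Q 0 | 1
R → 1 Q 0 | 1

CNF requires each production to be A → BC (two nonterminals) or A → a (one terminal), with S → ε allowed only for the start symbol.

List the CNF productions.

T1 → 1; T0 → 0; S → 1; P → 1; Q → 1; R → 1; S → T1 X0; X0 → T0 S; S → Q X1; X1 → Q P; P → T0 X2; X2 → Q X3; X3 → S T0; P → S X4; X4 → P S; Q → P X5; X5 → Q T0; R → T1 X6; X6 → Q T0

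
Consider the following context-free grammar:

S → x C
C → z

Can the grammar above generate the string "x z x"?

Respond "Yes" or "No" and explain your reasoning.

No - no valid derivation exists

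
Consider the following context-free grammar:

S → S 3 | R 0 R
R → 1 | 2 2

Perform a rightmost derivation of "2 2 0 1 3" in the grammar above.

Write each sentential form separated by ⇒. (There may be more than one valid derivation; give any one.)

S ⇒ S 3 ⇒ R 0 R 3 ⇒ R 0 1 3 ⇒ 2 2 0 1 3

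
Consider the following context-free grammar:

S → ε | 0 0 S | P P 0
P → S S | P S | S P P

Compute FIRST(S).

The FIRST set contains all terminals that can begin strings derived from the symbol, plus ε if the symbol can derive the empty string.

We compute FIRST(S) using the standard algorithm.
FIRST(P) = {0, ε}
FIRST(S) = {0, ε}
Therefore, FIRST(S) = {0, ε}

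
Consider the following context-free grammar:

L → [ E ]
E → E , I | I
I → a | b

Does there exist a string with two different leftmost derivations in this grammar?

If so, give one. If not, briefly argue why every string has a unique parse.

No - every string in the language has a unique leftmost derivation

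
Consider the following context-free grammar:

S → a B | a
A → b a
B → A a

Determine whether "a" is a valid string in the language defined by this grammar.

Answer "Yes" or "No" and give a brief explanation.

Yes - a valid derivation exists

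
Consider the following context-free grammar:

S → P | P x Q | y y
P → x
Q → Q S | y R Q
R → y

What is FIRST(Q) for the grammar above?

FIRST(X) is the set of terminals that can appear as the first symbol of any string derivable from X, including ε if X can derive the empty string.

We compute FIRST(Q) using the standard algorithm.
FIRST(P) = {x}
FIRST(Q) = {y}
FIRST(R) = {y}
FIRST(S) = {x, y}
Therefore, FIRST(Q) = {y}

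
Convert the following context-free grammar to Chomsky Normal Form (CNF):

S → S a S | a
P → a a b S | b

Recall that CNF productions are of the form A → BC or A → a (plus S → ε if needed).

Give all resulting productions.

TA → a; S → a; TB → b; P → b; S → S X0; X0 → TA S; P → TA X1; X1 → TA X2; X2 → TB S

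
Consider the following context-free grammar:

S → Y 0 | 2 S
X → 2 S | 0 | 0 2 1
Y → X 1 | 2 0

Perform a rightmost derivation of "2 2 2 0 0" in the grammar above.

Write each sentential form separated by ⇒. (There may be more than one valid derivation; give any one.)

S ⇒ 2 S ⇒ 2 2 S ⇒ 2 2 Y 0 ⇒ 2 2 2 0 0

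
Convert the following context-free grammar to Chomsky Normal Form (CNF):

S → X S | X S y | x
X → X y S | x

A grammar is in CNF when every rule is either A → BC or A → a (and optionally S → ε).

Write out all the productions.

TY → y; S → x; X → x; S → X S; S → X X0; X0 → S TY; X → X X1; X1 → TY S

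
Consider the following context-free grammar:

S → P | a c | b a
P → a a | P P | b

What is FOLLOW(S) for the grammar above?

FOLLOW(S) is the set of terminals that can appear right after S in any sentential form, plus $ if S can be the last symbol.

We compute FOLLOW(S) using the standard algorithm.
FOLLOW(S) starts with {$}.
FIRST(P) = {a, b}
FIRST(S) = {a, b}
FOLLOW(P) = {$, a, b}
FOLLOW(S) = {$}
Therefore, FOLLOW(S) = {$}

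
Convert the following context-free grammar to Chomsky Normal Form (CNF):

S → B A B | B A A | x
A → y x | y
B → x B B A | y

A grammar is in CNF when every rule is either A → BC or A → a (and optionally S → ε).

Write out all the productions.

S → x; TY → y; TX → x; A → y; B → y; S → B X0; X0 → A B; S → B X1; X1 → A A; A → TY TX; B → TX X2; X2 → B X3; X3 → B A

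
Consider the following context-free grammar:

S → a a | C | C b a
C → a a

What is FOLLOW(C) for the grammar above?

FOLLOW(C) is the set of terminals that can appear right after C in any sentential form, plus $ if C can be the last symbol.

We compute FOLLOW(C) using the standard algorithm.
FOLLOW(S) starts with {$}.
FIRST(C) = {a}
FIRST(S) = {a}
FOLLOW(C) = {$, b}
FOLLOW(S) = {$}
Therefore, FOLLOW(C) = {$, b}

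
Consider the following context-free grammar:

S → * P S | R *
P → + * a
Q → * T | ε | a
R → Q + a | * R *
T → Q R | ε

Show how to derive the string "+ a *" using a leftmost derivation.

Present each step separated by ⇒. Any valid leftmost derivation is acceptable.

S ⇒ R * ⇒ Q + a * ⇒ + a *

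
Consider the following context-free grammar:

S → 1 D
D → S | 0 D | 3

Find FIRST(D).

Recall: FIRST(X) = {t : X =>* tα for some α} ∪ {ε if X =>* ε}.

We compute FIRST(D) using the standard algorithm.
FIRST(D) = {0, 1, 3}
FIRST(S) = {1}
Therefore, FIRST(D) = {0, 1, 3}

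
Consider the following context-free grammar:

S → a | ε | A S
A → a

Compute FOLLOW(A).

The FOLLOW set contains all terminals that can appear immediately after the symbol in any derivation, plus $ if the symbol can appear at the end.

We compute FOLLOW(A) using the standard algorithm.
FOLLOW(S) starts with {$}.
FIRST(A) = {a}
FIRST(S) = {a, ε}
FOLLOW(A) = {$, a}
FOLLOW(S) = {$}
Therefore, FOLLOW(A) = {$, a}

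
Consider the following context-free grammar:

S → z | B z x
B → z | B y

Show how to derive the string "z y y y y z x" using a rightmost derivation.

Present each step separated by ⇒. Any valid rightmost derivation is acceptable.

S ⇒ B z x ⇒ B y z x ⇒ B y y z x ⇒ B y y y z x ⇒ B y y y y z x ⇒ z y y y y z x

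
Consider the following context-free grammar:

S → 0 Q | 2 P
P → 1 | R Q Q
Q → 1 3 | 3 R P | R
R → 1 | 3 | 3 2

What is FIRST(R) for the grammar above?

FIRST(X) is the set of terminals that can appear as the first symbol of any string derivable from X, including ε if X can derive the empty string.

We compute FIRST(R) using the standard algorithm.
FIRST(P) = {1, 3}
FIRST(Q) = {1, 3}
FIRST(R) = {1, 3}
FIRST(S) = {0, 2}
Therefore, FIRST(R) = {1, 3}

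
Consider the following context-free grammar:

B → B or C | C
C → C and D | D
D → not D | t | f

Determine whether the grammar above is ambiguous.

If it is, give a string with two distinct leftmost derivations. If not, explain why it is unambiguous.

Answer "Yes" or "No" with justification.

No - the grammar is unambiguous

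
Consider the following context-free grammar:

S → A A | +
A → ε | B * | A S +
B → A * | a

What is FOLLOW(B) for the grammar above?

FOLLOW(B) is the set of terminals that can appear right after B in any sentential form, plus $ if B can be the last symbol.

We compute FOLLOW(B) using the standard algorithm.
FOLLOW(S) starts with {$}.
FIRST(A) = {*, +, a, ε}
FIRST(B) = {*, +, a}
FIRST(S) = {*, +, a, ε}
FOLLOW(A) = {$, *, +, a}
FOLLOW(B) = {*}
FOLLOW(S) = {$, +}
Therefore, FOLLOW(B) = {*}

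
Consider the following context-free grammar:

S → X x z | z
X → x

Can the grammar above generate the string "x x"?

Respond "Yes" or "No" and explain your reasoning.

No - no valid derivation exists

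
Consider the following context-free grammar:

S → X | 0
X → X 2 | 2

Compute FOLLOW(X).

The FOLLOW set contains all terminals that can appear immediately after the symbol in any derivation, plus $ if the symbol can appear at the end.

We compute FOLLOW(X) using the standard algorithm.
FOLLOW(S) starts with {$}.
FIRST(S) = {0, 2}
FIRST(X) = {2}
FOLLOW(S) = {$}
FOLLOW(X) = {$, 2}
Therefore, FOLLOW(X) = {$, 2}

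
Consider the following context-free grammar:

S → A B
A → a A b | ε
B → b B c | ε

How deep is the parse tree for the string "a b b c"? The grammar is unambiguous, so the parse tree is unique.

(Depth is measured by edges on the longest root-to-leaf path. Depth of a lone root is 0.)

3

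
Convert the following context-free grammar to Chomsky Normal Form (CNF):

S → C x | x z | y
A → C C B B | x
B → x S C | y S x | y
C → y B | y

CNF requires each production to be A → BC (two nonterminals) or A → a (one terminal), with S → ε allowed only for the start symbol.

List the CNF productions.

TX → x; TZ → z; S → y; A → x; TY → y; B → y; C → y; S → C TX; S → TX TZ; A → C X0; X0 → C X1; X1 → B B; B → TX X2; X2 → S C; B → TY X3; X3 → S TX; C → TY B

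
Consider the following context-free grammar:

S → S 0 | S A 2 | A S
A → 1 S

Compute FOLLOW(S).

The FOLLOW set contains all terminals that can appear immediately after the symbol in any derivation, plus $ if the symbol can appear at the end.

We compute FOLLOW(S) using the standard algorithm.
FOLLOW(S) starts with {$}.
FIRST(A) = {1}
FIRST(S) = {1}
FOLLOW(A) = {1, 2}
FOLLOW(S) = {$, 0, 1, 2}
Therefore, FOLLOW(S) = {$, 0, 1, 2}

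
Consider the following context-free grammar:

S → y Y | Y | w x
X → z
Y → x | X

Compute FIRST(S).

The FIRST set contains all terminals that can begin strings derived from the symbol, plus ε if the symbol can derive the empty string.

We compute FIRST(S) using the standard algorithm.
FIRST(S) = {w, x, y, z}
FIRST(X) = {z}
FIRST(Y) = {x, z}
Therefore, FIRST(S) = {w, x, y, z}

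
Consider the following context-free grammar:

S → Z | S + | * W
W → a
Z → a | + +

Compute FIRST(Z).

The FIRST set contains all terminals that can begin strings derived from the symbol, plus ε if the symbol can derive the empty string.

We compute FIRST(Z) using the standard algorithm.
FIRST(S) = {*, +, a}
FIRST(W) = {a}
FIRST(Z) = {+, a}
Therefore, FIRST(Z) = {+, a}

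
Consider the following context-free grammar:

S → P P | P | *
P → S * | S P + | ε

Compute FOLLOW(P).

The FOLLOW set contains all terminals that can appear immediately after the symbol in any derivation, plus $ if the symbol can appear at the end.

We compute FOLLOW(P) using the standard algorithm.
FOLLOW(S) starts with {$}.
FIRST(P) = {*, +, ε}
FIRST(S) = {*, +, ε}
FOLLOW(P) = {$, *, +}
FOLLOW(S) = {$, *, +}
Therefore, FOLLOW(P) = {$, *, +}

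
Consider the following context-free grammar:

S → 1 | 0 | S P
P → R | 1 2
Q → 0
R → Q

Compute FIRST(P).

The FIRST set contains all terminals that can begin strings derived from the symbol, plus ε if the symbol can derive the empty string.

We compute FIRST(P) using the standard algorithm.
FIRST(P) = {0, 1}
FIRST(Q) = {0}
FIRST(R) = {0}
FIRST(S) = {0, 1}
Therefore, FIRST(P) = {0, 1}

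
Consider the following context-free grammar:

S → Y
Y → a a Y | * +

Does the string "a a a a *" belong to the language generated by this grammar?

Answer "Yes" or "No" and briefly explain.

No - no valid derivation exists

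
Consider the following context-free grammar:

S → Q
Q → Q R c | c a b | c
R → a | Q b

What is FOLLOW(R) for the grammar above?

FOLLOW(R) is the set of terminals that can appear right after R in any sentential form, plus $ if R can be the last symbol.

We compute FOLLOW(R) using the standard algorithm.
FOLLOW(S) starts with {$}.
FIRST(Q) = {c}
FIRST(R) = {a, c}
FIRST(S) = {c}
FOLLOW(Q) = {$, a, b, c}
FOLLOW(R) = {c}
FOLLOW(S) = {$}
Therefore, FOLLOW(R) = {c}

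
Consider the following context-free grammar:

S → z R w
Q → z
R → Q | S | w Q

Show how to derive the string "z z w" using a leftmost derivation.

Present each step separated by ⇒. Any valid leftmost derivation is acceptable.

S ⇒ z R w ⇒ z Q w ⇒ z z w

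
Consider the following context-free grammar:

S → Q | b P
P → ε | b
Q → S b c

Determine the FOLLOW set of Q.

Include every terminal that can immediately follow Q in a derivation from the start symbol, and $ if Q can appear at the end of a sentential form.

We compute FOLLOW(Q) using the standard algorithm.
FOLLOW(S) starts with {$}.
FIRST(P) = {b, ε}
FIRST(Q) = {b}
FIRST(S) = {b}
FOLLOW(P) = {$, b}
FOLLOW(Q) = {$, b}
FOLLOW(S) = {$, b}
Therefore, FOLLOW(Q) = {$, b}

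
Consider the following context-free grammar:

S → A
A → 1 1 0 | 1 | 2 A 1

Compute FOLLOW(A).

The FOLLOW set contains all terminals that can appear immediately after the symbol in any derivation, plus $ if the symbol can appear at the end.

We compute FOLLOW(A) using the standard algorithm.
FOLLOW(S) starts with {$}.
FIRST(A) = {1, 2}
FIRST(S) = {1, 2}
FOLLOW(A) = {$, 1}
FOLLOW(S) = {$}
Therefore, FOLLOW(A) = {$, 1}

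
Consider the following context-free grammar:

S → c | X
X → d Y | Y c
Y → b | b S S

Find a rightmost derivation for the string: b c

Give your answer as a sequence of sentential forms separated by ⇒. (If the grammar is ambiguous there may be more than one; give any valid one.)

S ⇒ X ⇒ Y c ⇒ b c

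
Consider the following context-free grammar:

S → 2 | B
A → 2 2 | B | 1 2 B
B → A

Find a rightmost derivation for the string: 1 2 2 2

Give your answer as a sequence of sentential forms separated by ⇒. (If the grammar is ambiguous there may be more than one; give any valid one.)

S ⇒ B ⇒ A ⇒ 1 2 B ⇒ 1 2 A ⇒ 1 2 2 2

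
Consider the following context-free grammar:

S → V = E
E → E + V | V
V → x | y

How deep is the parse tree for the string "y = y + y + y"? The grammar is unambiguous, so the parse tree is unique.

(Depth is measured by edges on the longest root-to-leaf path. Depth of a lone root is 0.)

5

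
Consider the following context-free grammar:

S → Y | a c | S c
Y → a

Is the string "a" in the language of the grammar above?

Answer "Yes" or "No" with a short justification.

Yes - a valid derivation exists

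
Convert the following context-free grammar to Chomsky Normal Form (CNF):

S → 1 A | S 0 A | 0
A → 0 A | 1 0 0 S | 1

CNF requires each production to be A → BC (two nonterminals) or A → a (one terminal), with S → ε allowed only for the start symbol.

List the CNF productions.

T1 → 1; T0 → 0; S → 0; A → 1; S → T1 A; S → S X0; X0 → T0 A; A → T0 A; A → T1 X1; X1 → T0 X2; X2 → T0 S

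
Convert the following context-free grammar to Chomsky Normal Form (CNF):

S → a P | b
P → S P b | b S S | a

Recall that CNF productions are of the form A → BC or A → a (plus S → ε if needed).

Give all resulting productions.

TA → a; S → b; TB → b; P → a; S → TA P; P → S X0; X0 → P TB; P → TB X1; X1 → S S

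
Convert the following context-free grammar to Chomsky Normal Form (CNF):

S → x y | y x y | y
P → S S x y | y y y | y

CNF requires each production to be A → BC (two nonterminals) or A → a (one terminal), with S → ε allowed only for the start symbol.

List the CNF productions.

TX → x; TY → y; S → y; P → y; S → TX TY; S → TY X0; X0 → TX TY; P → S X1; X1 → S X2; X2 → TX TY; P → TY X3; X3 → TY TY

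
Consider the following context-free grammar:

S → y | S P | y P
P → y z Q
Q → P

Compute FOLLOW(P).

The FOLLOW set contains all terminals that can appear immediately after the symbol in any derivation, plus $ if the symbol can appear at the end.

We compute FOLLOW(P) using the standard algorithm.
FOLLOW(S) starts with {$}.
FIRST(P) = {y}
FIRST(Q) = {y}
FIRST(S) = {y}
FOLLOW(P) = {$, y}
FOLLOW(Q) = {$, y}
FOLLOW(S) = {$, y}
Therefore, FOLLOW(P) = {$, y}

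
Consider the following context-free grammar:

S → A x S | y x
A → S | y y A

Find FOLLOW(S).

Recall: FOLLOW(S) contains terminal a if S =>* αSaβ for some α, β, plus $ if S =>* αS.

We compute FOLLOW(S) using the standard algorithm.
FOLLOW(S) starts with {$}.
FIRST(A) = {y}
FIRST(S) = {y}
FOLLOW(A) = {x}
FOLLOW(S) = {$, x}
Therefore, FOLLOW(S) = {$, x}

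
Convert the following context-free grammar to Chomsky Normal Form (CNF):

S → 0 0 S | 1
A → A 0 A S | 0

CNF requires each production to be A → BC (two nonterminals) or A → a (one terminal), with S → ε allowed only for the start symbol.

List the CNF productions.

T0 → 0; S → 1; A → 0; S → T0 X0; X0 → T0 S; A → A X1; X1 → T0 X2; X2 → A S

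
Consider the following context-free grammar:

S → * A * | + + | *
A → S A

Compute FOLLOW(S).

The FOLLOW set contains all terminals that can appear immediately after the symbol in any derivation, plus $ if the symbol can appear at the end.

We compute FOLLOW(S) using the standard algorithm.
FOLLOW(S) starts with {$}.
FIRST(A) = {*, +}
FIRST(S) = {*, +}
FOLLOW(A) = {*}
FOLLOW(S) = {$, *, +}
Therefore, FOLLOW(S) = {$, *, +}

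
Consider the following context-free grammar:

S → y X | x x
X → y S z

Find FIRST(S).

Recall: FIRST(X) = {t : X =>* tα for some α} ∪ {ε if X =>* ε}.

We compute FIRST(S) using the standard algorithm.
FIRST(S) = {x, y}
FIRST(X) = {y}
Therefore, FIRST(S) = {x, y}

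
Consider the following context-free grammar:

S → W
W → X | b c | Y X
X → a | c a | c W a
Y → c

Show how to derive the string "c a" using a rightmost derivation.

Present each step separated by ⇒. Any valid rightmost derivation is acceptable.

S ⇒ W ⇒ X ⇒ c a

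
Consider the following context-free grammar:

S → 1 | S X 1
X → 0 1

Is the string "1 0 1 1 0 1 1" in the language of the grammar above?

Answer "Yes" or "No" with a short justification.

Yes - a valid derivation exists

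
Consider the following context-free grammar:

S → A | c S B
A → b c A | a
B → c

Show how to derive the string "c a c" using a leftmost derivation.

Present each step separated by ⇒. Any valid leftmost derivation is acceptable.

S ⇒ c S B ⇒ c A B ⇒ c a B ⇒ c a c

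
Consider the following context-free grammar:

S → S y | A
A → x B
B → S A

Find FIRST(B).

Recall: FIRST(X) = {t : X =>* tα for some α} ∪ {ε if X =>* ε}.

We compute FIRST(B) using the standard algorithm.
FIRST(A) = {x}
FIRST(B) = {x}
FIRST(S) = {x}
Therefore, FIRST(B) = {x}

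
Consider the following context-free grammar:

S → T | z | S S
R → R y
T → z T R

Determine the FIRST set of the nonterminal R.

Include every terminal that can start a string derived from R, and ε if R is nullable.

We compute FIRST(R) using the standard algorithm.
FIRST(R) = {}
FIRST(S) = {z}
FIRST(T) = {z}
Therefore, FIRST(R) = {}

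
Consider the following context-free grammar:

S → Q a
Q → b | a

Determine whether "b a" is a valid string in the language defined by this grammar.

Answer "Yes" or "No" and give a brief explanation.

Yes - a valid derivation exists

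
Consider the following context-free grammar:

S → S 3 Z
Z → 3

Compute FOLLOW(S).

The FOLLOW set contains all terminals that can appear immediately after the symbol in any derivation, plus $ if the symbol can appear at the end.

We compute FOLLOW(S) using the standard algorithm.
FOLLOW(S) starts with {$}.
FIRST(S) = {}
FIRST(Z) = {3}
FOLLOW(S) = {$, 3}
FOLLOW(Z) = {$, 3}
Therefore, FOLLOW(S) = {$, 3}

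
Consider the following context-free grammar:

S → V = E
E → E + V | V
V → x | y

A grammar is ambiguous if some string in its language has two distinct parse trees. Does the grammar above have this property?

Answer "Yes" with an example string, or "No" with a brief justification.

No - the grammar is unambiguous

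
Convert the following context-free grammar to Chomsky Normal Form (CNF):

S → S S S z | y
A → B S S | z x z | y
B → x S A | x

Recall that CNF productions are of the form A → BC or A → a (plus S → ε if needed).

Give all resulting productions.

TZ → z; S → y; TX → x; A → y; B → x; S → S X0; X0 → S X1; X1 → S TZ; A → B X2; X2 → S S; A → TZ X3; X3 → TX TZ; B → TX X4; X4 → S A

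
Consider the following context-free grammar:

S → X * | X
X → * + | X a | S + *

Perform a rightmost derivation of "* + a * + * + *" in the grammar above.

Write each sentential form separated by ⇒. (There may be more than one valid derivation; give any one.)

S ⇒ X ⇒ S + * ⇒ X + * ⇒ S + * + * ⇒ X * + * + * ⇒ X a * + * + * ⇒ * + a * + * + *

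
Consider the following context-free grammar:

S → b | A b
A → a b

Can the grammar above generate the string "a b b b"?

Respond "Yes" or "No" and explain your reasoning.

No - no valid derivation exists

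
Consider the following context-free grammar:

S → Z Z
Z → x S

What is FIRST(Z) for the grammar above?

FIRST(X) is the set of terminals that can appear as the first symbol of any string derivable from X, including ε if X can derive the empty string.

We compute FIRST(Z) using the standard algorithm.
FIRST(S) = {x}
FIRST(Z) = {x}
Therefore, FIRST(Z) = {x}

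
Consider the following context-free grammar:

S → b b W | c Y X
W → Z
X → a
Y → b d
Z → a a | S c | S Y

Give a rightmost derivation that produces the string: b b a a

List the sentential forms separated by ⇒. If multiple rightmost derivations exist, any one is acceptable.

S ⇒ b b W ⇒ b b Z ⇒ b b a a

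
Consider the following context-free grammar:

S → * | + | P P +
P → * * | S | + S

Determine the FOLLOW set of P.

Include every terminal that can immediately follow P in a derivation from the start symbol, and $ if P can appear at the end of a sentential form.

We compute FOLLOW(P) using the standard algorithm.
FOLLOW(S) starts with {$}.
FIRST(P) = {*, +}
FIRST(S) = {*, +}
FOLLOW(P) = {*, +}
FOLLOW(S) = {$, *, +}
Therefore, FOLLOW(P) = {*, +}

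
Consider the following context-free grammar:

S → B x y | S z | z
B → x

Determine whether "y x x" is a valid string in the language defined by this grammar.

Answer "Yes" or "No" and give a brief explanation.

No - no valid derivation exists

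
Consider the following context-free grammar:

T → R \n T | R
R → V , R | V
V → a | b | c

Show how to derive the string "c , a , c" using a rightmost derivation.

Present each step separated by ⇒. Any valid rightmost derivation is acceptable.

T ⇒ R ⇒ V , R ⇒ V , V , R ⇒ V , V , V ⇒ V , V , c ⇒ V , a , c ⇒ c , a , c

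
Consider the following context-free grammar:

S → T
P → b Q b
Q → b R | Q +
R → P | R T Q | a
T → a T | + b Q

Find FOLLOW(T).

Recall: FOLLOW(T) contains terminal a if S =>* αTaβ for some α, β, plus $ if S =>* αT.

We compute FOLLOW(T) using the standard algorithm.
FOLLOW(S) starts with {$}.
FIRST(P) = {b}
FIRST(Q) = {b}
FIRST(R) = {a, b}
FIRST(S) = {+, a}
FIRST(T) = {+, a}
FOLLOW(P) = {$, +, a, b}
FOLLOW(Q) = {$, +, a, b}
FOLLOW(R) = {$, +, a, b}
FOLLOW(S) = {$}
FOLLOW(T) = {$, b}
Therefore, FOLLOW(T) = {$, b}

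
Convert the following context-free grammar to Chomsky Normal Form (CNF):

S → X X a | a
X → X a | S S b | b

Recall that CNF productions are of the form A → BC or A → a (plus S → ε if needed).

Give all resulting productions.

TA → a; S → a; TB → b; X → b; S → X X0; X0 → X TA; X → X TA; X → S X1; X1 → S TB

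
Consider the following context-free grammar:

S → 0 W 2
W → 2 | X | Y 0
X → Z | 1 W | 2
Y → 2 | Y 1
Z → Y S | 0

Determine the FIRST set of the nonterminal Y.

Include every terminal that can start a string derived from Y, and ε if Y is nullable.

We compute FIRST(Y) using the standard algorithm.
FIRST(S) = {0}
FIRST(W) = {0, 1, 2}
FIRST(X) = {0, 1, 2}
FIRST(Y) = {2}
FIRST(Z) = {0, 2}
Therefore, FIRST(Y) = {2}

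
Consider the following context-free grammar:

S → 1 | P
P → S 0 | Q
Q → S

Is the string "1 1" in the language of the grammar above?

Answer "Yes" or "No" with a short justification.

No - no valid derivation exists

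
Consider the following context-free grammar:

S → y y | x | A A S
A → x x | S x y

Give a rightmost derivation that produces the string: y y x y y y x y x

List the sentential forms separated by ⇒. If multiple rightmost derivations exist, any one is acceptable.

S ⇒ A A S ⇒ A A x ⇒ A S x y x ⇒ A y y x y x ⇒ S x y y y x y x ⇒ y y x y y y x y x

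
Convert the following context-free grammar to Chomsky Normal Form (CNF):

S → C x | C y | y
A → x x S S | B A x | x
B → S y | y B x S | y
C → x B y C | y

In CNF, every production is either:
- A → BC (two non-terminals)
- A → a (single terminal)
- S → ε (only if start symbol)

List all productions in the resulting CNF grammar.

TX → x; TY → y; S → y; A → x; B → y; C → y; S → C TX; S → C TY; A → TX X0; X0 → TX X1; X1 → S S; A → B X2; X2 → A TX; B → S TY; B → TY X3; X3 → B X4; X4 → TX S; C → TX X5; X5 → B X6; X6 → TY C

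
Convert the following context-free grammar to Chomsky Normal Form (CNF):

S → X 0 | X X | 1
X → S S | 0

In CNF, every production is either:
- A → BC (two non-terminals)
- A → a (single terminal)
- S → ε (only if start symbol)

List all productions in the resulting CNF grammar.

T0 → 0; S → 1; X → 0; S → X T0; S → X X; X → S S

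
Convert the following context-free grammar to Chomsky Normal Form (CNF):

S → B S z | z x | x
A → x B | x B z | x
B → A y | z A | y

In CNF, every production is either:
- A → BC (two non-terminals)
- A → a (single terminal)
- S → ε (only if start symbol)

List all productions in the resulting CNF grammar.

TZ → z; TX → x; S → x; A → x; TY → y; B → y; S → B X0; X0 → S TZ; S → TZ TX; A → TX B; A → TX X1; X1 → B TZ; B → A TY; B → TZ A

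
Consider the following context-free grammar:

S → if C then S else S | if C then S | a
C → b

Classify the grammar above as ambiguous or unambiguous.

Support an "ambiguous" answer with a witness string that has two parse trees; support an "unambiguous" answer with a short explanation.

Ambiguous - the string 'if b then if b then a else a' has two distinct parse trees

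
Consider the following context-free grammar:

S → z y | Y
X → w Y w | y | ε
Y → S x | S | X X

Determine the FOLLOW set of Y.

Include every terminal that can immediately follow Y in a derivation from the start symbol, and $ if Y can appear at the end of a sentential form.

We compute FOLLOW(Y) using the standard algorithm.
FOLLOW(S) starts with {$}.
FIRST(S) = {w, x, y, z, ε}
FIRST(X) = {w, y, ε}
FIRST(Y) = {w, x, y, z, ε}
FOLLOW(S) = {$, w, x}
FOLLOW(X) = {$, w, x, y}
FOLLOW(Y) = {$, w, x}
Therefore, FOLLOW(Y) = {$, w, x}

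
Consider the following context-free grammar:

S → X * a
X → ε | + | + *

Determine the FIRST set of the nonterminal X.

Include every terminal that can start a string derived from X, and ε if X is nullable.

We compute FIRST(X) using the standard algorithm.
FIRST(S) = {*, +}
FIRST(X) = {+, ε}
Therefore, FIRST(X) = {+, ε}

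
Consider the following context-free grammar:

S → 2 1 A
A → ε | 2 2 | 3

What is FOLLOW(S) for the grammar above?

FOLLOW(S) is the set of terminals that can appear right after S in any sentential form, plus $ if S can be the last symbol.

We compute FOLLOW(S) using the standard algorithm.
FOLLOW(S) starts with {$}.
FIRST(A) = {2, 3, ε}
FIRST(S) = {2}
FOLLOW(A) = {$}
FOLLOW(S) = {$}
Therefore, FOLLOW(S) = {$}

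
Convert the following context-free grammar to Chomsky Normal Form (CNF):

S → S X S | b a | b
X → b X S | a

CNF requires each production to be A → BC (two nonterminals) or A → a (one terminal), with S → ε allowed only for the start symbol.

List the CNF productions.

TB → b; TA → a; S → b; X → a; S → S X0; X0 → X S; S → TB TA; X → TB X1; X1 → X S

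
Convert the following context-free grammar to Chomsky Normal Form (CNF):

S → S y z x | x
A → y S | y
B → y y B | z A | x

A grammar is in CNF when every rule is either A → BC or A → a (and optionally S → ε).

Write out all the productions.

TY → y; TZ → z; TX → x; S → x; A → y; B → x; S → S X0; X0 → TY X1; X1 → TZ TX; A → TY S; B → TY X2; X2 → TY B; B → TZ A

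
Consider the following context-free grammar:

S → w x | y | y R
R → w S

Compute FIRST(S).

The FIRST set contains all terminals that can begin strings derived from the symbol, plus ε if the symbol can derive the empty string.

We compute FIRST(S) using the standard algorithm.
FIRST(R) = {w}
FIRST(S) = {w, y}
Therefore, FIRST(S) = {w, y}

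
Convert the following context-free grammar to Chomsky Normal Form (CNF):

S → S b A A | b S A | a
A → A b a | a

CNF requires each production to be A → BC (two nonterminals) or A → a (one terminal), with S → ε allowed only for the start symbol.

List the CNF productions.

TB → b; S → a; TA → a; A → a; S → S X0; X0 → TB X1; X1 → A A; S → TB X2; X2 → S A; A → A X3; X3 → TB TA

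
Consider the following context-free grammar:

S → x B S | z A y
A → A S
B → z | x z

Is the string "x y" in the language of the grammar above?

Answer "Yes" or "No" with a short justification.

No - no valid derivation exists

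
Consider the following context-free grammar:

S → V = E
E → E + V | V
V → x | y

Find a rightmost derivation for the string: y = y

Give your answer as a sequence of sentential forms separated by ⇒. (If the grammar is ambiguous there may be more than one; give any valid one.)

S ⇒ V = E ⇒ V = V ⇒ V = y ⇒ y = y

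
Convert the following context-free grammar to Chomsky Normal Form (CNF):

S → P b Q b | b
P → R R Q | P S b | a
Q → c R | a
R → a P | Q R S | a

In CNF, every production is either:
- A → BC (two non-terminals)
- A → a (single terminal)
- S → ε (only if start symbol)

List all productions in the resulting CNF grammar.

TB → b; S → b; P → a; TC → c; Q → a; TA → a; R → a; S → P X0; X0 → TB X1; X1 → Q TB; P → R X2; X2 → R Q; P → P X3; X3 → S TB; Q → TC R; R → TA P; R → Q X4; X4 → R S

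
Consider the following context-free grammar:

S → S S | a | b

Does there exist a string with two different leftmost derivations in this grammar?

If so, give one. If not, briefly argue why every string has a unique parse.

Yes - the string 'a a b b' has two distinct leftmost derivations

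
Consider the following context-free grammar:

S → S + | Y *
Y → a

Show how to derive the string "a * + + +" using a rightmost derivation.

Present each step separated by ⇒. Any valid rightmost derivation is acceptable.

S ⇒ S + ⇒ S + + ⇒ S + + + ⇒ Y * + + + ⇒ a * + + +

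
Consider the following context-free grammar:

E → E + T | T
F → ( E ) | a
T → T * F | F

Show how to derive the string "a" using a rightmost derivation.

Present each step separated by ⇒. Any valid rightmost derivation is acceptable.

E ⇒ T ⇒ F ⇒ a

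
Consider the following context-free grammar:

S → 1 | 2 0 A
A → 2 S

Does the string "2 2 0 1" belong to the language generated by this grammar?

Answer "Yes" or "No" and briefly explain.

No - no valid derivation exists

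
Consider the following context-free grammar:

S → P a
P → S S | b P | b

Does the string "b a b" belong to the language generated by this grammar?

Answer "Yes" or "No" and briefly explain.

No - no valid derivation exists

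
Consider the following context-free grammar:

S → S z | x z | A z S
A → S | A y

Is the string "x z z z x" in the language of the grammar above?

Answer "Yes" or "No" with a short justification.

No - no valid derivation exists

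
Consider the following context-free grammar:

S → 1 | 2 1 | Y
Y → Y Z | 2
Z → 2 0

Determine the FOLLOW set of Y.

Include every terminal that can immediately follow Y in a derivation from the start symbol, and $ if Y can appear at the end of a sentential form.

We compute FOLLOW(Y) using the standard algorithm.
FOLLOW(S) starts with {$}.
FIRST(S) = {1, 2}
FIRST(Y) = {2}
FIRST(Z) = {2}
FOLLOW(S) = {$}
FOLLOW(Y) = {$, 2}
FOLLOW(Z) = {$, 2}
Therefore, FOLLOW(Y) = {$, 2}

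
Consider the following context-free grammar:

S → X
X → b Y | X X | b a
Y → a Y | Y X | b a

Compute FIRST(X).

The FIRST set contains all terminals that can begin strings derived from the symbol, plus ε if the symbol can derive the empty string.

We compute FIRST(X) using the standard algorithm.
FIRST(S) = {b}
FIRST(X) = {b}
FIRST(Y) = {a, b}
Therefore, FIRST(X) = {b}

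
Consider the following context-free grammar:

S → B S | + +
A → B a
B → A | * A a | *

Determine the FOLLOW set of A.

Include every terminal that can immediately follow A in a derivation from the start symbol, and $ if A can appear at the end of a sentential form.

We compute FOLLOW(A) using the standard algorithm.
FOLLOW(S) starts with {$}.
FIRST(A) = {*}
FIRST(B) = {*}
FIRST(S) = {*, +}
FOLLOW(A) = {*, +, a}
FOLLOW(B) = {*, +, a}
FOLLOW(S) = {$}
Therefore, FOLLOW(A) = {*, +, a}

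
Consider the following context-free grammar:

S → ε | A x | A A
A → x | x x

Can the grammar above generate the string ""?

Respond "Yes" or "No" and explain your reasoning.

Yes - a valid derivation exists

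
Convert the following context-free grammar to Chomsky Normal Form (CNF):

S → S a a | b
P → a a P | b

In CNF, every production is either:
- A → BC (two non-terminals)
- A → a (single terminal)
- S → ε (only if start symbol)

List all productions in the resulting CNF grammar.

TA → a; S → b; P → b; S → S X0; X0 → TA TA; P → TA X1; X1 → TA P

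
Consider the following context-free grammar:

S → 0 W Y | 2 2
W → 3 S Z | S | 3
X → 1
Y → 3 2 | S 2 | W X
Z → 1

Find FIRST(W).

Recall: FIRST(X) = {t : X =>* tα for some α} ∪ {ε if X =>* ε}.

We compute FIRST(W) using the standard algorithm.
FIRST(S) = {0, 2}
FIRST(W) = {0, 2, 3}
FIRST(X) = {1}
FIRST(Y) = {0, 2, 3}
FIRST(Z) = {1}
Therefore, FIRST(W) = {0, 2, 3}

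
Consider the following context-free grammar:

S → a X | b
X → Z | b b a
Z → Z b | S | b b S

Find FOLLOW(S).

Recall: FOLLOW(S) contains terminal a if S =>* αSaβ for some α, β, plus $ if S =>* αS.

We compute FOLLOW(S) using the standard algorithm.
FOLLOW(S) starts with {$}.
FIRST(S) = {a, b}
FIRST(X) = {a, b}
FIRST(Z) = {a, b}
FOLLOW(S) = {$, b}
FOLLOW(X) = {$, b}
FOLLOW(Z) = {$, b}
Therefore, FOLLOW(S) = {$, b}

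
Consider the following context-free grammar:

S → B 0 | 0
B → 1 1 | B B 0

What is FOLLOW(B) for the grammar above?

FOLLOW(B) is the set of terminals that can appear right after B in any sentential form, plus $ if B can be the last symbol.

We compute FOLLOW(B) using the standard algorithm.
FOLLOW(S) starts with {$}.
FIRST(B) = {1}
FIRST(S) = {0, 1}
FOLLOW(B) = {0, 1}
FOLLOW(S) = {$}
Therefore, FOLLOW(B) = {0, 1}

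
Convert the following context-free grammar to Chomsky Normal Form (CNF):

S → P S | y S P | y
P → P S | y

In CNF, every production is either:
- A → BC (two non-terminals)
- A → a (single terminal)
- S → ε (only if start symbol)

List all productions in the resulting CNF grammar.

TY → y; S → y; P → y; S → P S; S → TY X0; X0 → S P; P → P S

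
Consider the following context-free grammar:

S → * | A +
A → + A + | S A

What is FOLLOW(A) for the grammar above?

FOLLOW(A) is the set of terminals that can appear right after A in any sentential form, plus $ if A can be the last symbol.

We compute FOLLOW(A) using the standard algorithm.
FOLLOW(S) starts with {$}.
FIRST(A) = {*, +}
FIRST(S) = {*, +}
FOLLOW(A) = {+}
FOLLOW(S) = {$, *, +}
Therefore, FOLLOW(A) = {+}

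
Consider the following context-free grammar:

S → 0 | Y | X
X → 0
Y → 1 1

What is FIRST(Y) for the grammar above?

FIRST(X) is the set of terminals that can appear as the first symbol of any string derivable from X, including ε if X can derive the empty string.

We compute FIRST(Y) using the standard algorithm.
FIRST(S) = {0, 1}
FIRST(X) = {0}
FIRST(Y) = {1}
Therefore, FIRST(Y) = {1}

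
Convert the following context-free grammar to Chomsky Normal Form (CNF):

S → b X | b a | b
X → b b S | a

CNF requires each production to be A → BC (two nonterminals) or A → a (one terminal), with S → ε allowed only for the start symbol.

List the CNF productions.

TB → b; TA → a; S → b; X → a; S → TB X; S → TB TA; X → TB X0; X0 → TB S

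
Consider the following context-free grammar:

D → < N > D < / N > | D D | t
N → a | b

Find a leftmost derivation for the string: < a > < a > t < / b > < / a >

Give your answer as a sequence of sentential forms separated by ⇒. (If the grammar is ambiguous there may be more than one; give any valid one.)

D ⇒ < N > D < / N > ⇒ < a > D < / N > ⇒ < a > < N > D < / N > < / N > ⇒ < a > < a > D < / N > < / N > ⇒ < a > < a > t < / N > < / N > ⇒ < a > < a > t < / b > < / N > ⇒ < a > < a > t < / b > < / a >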